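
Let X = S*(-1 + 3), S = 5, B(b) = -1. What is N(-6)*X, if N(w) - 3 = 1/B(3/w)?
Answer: 20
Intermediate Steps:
N(w) = 2 (N(w) = 3 + 1/(-1) = 3 - 1 = 2)
X = 10 (X = 5*(-1 + 3) = 5*2 = 10)
N(-6)*X = 2*10 = 20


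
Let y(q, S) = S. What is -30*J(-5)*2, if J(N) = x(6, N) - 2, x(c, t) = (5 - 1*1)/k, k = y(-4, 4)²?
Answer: 105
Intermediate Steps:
k = 16 (k = 4² = 16)
x(c, t) = ¼ (x(c, t) = (5 - 1*1)/16 = (5 - 1)*(1/16) = 4*(1/16) = ¼)
J(N) = -7/4 (J(N) = ¼ - 2 = -7/4)
-30*J(-5)*2 = -30*(-7/4)*2 = (105/2)*2 = 105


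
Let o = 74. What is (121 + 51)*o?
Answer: 12728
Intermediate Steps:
(121 + 51)*o = (121 + 51)*74 = 172*74 = 12728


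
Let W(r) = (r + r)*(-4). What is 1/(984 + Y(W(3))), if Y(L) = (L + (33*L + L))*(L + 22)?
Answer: 1/2664 ≈ 0.00037538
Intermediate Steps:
W(r) = -8*r (W(r) = (2*r)*(-4) = -8*r)
Y(L) = 35*L*(22 + L) (Y(L) = (L + 34*L)*(22 + L) = (35*L)*(22 + L) = 35*L*(22 + L))
1/(984 + Y(W(3))) = 1/(984 + 35*(-8*3)*(22 - 8*3)) = 1/(984 + 35*(-24)*(22 - 24)) = 1/(984 + 35*(-24)*(-2)) = 1/(984 + 1680) = 1/2664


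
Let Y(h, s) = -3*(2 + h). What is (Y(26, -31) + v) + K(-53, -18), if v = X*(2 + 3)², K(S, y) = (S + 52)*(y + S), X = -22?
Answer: -563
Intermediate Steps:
K(S, y) = (52 + S)*(S + y)
Y(h, s) = -6 - 3*h
v = -550 (v = -22*(2 + 3)² = -22*5² = -22*25 = -550)
(Y(26, -31) + v) + K(-53, -18) = ((-6 - 3*26) - 550) + ((-53)² + 52*(-53) + 52*(-18) - 53*(-18)) = ((-6 - 78) - 550) + (2809 - 2756 - 936 + 954) = (-84 - 550) + 71 = -634 + 71 = -563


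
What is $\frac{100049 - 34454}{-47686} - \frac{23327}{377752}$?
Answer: $- \frac{12945506881}{9006740936} \approx -1.4373$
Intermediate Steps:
$\frac{100049 - 34454}{-47686} - \frac{23327}{377752} = 65595 \left(- \frac{1}{47686}\right) - \frac{23327}{377752} = - \frac{65595}{47686} - \frac{23327}{377752} = - \frac{12945506881}{9006740936}$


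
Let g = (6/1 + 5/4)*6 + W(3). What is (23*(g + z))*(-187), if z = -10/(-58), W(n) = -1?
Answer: -10644975/58 ≈ -1.8353e+5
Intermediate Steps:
z = 5/29 (z = -10*(-1/58) = 5/29 ≈ 0.17241)
g = 85/2 (g = (6/1 + 5/4)*6 - 1 = (6*1 + 5*(¼))*6 - 1 = (6 + 5/4)*6 - 1 = (29/4)*6 - 1 = 87/2 - 1 = 85/2 ≈ 42.500)
(23*(g + z))*(-187) = (23*(85/2 + 5/29))*(-187) = (23*(2475/58))*(-187) = (56925/58)*(-187) = -10644975/58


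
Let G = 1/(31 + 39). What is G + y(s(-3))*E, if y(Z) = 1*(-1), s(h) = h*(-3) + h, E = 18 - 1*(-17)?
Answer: -2449/70 ≈ -34.986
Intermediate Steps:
E = 35 (E = 18 + 17 = 35)
s(h) = -2*h (s(h) = -3*h + h = -2*h)
G = 1/70 ≈ 0.014286
y(Z) = -1
G + y(s(-3))*E = 1/70 - 1*35 = 1/70 - 35 = -2449/70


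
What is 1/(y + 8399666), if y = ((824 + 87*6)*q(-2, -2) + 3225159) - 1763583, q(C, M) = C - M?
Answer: 1/9861242 ≈ 1.0141e-7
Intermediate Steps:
y = 1461576 (y = ((824 + 87*6)*(-2 - 1*(-2)) + 3225159) - 1763583 = ((824 + 522)*(-2 + 2) + 3225159) - 1763583 = (1346*0 + 3225159) - 1763583 = (0 + 3225159) - 1763583 = 3225159 - 1763583 = 1461576)
1/(y + 8399666) = 1/(1461576 + 8399666) = 1/9861242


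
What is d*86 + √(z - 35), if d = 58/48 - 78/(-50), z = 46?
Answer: 71423/300 + √11 ≈ 241.39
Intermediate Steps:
d = 1661/600 (d = 58*(1/48) - 78*(-1/50) = 29/24 + 39/25 = 1661/600 ≈ 2.7683)
d*86 + √(z - 35) = (1661/600)*86 + √(46 - 35) = 71423/300 + √11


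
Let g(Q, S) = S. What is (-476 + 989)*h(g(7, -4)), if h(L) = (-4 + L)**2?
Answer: 32832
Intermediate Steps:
(-476 + 989)*h(g(7, -4)) = (-476 + 989)*(-4 - 4)**2 = 513*(-8)**2 = 513*64 = 32832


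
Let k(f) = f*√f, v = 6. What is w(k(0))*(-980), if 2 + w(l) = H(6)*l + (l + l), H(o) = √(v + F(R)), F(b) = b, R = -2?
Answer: 1960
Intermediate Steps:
H(o) = 2 (H(o) = √(6 - 2) = √4 = 2)
k(f) = f^(3/2)
w(l) = -2 + 4*l (w(l) = -2 + (2*l + (l + l)) = -2 + (2*l + 2*l) = -2 + 4*l)
w(k(0))*(-980) = (-2 + 4*0^(3/2))*(-980) = (-2 + 4*0)*(-980) = (-2 + 0)*(-980) = -2*(-980) = 1960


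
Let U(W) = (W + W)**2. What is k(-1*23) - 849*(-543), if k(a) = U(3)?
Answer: 461043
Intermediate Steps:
U(W) = 4*W**2 (U(W) = (2*W)**2 = 4*W**2)
k(a) = 36 (k(a) = 4*3**2 = 4*9 = 36)
k(-1*23) - 849*(-543) = 36 - 849*(-543) = 36 + 461007 = 461043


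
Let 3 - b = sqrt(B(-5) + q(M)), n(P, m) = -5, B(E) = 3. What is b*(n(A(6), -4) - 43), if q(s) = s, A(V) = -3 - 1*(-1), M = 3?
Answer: -144 + 48*sqrt(6) ≈ -26.424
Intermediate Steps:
A(V) = -2 (A(V) = -3 + 1 = -2)
b = 3 - sqrt(6) (b = 3 - sqrt(3 + 3) = 3 - sqrt(6) ≈ 0.55051)
b*(n(A(6), -4) - 43) = (3 - sqrt(6))*(-5 - 43) = (3 - sqrt(6))*(-48) = -144 + 48*sqrt(6)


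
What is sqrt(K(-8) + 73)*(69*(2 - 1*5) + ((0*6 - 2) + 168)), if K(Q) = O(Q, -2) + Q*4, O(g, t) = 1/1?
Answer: -41*sqrt(42) ≈ -265.71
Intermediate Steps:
O(g, t) = 1
K(Q) = 1 + 4*Q (K(Q) = 1 + Q*4 = 1 + 4*Q)
sqrt(K(-8) + 73)*(69*(2 - 1*5) + ((0*6 - 2) + 168)) = sqrt((1 + 4*(-8)) + 73)*(69*(2 - 1*5) + ((0*6 - 2) + 168)) = sqrt((1 - 32) + 73)*(69*(2 - 5) + ((0 - 2) + 168)) = sqrt(-31 + 73)*(69*(-3) + (-2 + 168)) = sqrt(42)*(-207 + 166) = sqrt(42)*(-41) = -41*sqrt(42)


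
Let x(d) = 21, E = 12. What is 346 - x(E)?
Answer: 325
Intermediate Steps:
346 - x(E) = 346 - 1*21 = 346 - 21 = 325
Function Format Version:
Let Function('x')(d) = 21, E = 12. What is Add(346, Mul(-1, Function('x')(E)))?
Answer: 325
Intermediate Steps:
Add(346, Mul(-1, Function('x')(E))) = Add(346, Mul(-1, 21)) = Add(346, -21) = 325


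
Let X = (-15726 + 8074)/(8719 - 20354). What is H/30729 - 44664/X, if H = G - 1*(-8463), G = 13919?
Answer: -3992158546124/58784577 ≈ -67912.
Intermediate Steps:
H = 22382 (H = 13919 - 1*(-8463) = 13919 + 8463 = 22382)
X = 7652/11635 (X = -7652/(-11635) = -7652*(-1/11635) = 7652/11635 ≈ 0.65767)
H/30729 - 44664/X = 22382/30729 - 44664/7652/11635 = 22382*(1/30729) - 44664*11635/7652 = 22382/30729 - 129916410/1913 = -3992158546124/58784577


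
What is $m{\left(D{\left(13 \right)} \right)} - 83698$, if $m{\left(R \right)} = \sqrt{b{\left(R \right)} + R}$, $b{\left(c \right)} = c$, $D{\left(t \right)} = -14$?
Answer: $-83698 + 2 i \sqrt{7} \approx -83698.0 + 5.2915 i$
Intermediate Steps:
$m{\left(R \right)} = \sqrt{2} \sqrt{R}$ ($m{\left(R \right)} = \sqrt{R + R} = \sqrt{2 R} = \sqrt{2} \sqrt{R}$)
$m{\left(D{\left(13 \right)} \right)} - 83698 = \sqrt{2} \sqrt{-14} - 83698 = \sqrt{2} i \sqrt{14} - 83698 = 2 i \sqrt{7} - 83698 = -83698 + 2 i \sqrt{7}$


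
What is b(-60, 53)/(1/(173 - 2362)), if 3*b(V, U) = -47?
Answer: 102883/3 ≈ 34294.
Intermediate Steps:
b(V, U) = -47/3 (b(V, U) = (⅓)*(-47) = -47/3)
b(-60, 53)/(1/(173 - 2362)) = -47/(3*(1/(173 - 2362))) = -47/(3*(1/(-2189))) = -47/(3*(-1/2189)) = -47/3*(-2189) = 102883/3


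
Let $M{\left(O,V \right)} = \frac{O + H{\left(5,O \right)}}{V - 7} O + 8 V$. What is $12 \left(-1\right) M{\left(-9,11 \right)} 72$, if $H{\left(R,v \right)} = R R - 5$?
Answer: $-54648$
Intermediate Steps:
$H{\left(R,v \right)} = -5 + R^{2}$ ($H{\left(R,v \right)} = R^{2} - 5 = -5 + R^{2}$)
$M{\left(O,V \right)} = 8 V + \frac{O \left(20 + O\right)}{-7 + V}$ ($M{\left(O,V \right)} = \frac{O - \left(5 - 5^{2}\right)}{V - 7} O + 8 V = \frac{O + \left(-5 + 25\right)}{-7 + V} O + 8 V = \frac{O + 20}{-7 + V} O + 8 V = \frac{20 + O}{-7 + V} O + 8 V = \frac{O \left(20 + O\right)}{-7 + V} + 8 V = 8 V + \frac{O \left(20 + O\right)}{-7 + V}$)
$12 \left(-1\right) M{\left(-9,11 \right)} 72 = 12 \left(-1\right) \frac{\left(-9\right)^{2} - 616 + 8 \cdot 11^{2} + 20 \left(-9\right)}{-7 + 11} \cdot 72 = - 12 \frac{81 - 616 + 8 \cdot 121 - 180}{4} \cdot 72 = - 12 \frac{81 - 616 + 968 - 180}{4} \cdot 72 = - 12 \cdot \frac{1}{4} \cdot 253 \cdot 72 = \left(-12\right) \frac{253}{4} \cdot 72 = \left(-759\right) 72 = -54648$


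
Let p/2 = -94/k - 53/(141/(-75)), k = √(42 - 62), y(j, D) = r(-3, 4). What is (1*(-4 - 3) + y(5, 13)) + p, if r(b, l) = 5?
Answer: 2556/47 + 94*I*√5/5 ≈ 54.383 + 42.038*I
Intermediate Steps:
y(j, D) = 5
k = 2*I*√5 (k = √(-20) = 2*I*√5 ≈ 4.4721*I)
p = 2650/47 + 94*I*√5/5 (p = 2*(-94*(-I*√5/10) - 53/(141/(-75))) = 2*(-(-47)*I*√5/5 - 53/(141*(-1/75))) = 2*(47*I*√5/5 - 53/(-47/25)) = 2*(47*I*√5/5 - 53*(-25/47)) = 2*(47*I*√5/5 + 1325/47) = 2*(1325/47 + 47*I*√5/5) = 2650/47 + 94*I*√5/5 ≈ 56.383 + 42.038*I)
(1*(-4 - 3) + y(5, 13)) + p = (1*(-4 - 3) + 5) + (2650/47 + 94*I*√5/5) = (1*(-7) + 5) + (2650/47 + 94*I*√5/5) = (-7 + 5) + (2650/47 + 94*I*√5/5) = -2 + (2650/47 + 94*I*√5/5) = 2556/47 + 94*I*√5/5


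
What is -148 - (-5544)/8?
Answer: 545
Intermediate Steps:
-148 - (-5544)/8 = -148 - 154*(-9/2) = -148 + 693 = 545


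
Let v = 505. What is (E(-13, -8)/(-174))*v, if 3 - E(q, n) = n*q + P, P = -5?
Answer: 8080/29 ≈ 278.62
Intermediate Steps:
E(q, n) = 8 - n*q (E(q, n) = 3 - (n*q - 5) = 3 - (-5 + n*q) = 3 + (5 - n*q) = 8 - n*q)
(E(-13, -8)/(-174))*v = ((8 - 1*(-8)*(-13))/(-174))*505 = ((8 - 104)*(-1/174))*505 = -96*(-1/174)*505 = (16/29)*505 = 8080/29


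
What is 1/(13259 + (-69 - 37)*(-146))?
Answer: 1/28735 ≈ 3.4801e-5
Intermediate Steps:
1/(13259 + (-69 - 37)*(-146)) = 1/(13259 - 106*(-146)) = 1/(13259 + 15476) = 1/28735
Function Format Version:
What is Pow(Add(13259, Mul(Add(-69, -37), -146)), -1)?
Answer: Rational(1, 28735) ≈ 3.4801e-5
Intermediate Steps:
Pow(Add(13259, Mul(Add(-69, -37), -146)), -1) = Pow(Add(13259, Mul(-106, -146)), -1) = Pow(Add(13259, 15476), -1) = Pow(28735, -1) = Rational(1, 28735)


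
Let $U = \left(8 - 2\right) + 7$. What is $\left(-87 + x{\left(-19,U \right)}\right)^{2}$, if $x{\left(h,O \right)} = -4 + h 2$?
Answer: $16641$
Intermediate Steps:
$U = 13$ ($U = 6 + 7 = 13$)
$x{\left(h,O \right)} = -4 + 2 h$
$\left(-87 + x{\left(-19,U \right)}\right)^{2} = \left(-87 + \left(-4 + 2 \left(-19\right)\right)\right)^{2} = \left(-87 - 42\right)^{2} = \left(-129\right)^{2} = 16641$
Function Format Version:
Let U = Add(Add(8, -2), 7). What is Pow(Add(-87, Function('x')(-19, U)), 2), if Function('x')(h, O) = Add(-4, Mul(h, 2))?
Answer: 16641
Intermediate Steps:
U = 13 (U = Add(6, 7) = 13)
Function('x')(h, O) = Add(-4, Mul(2, h))
Pow(Add(-87, Function('x')(-19, U)), 2) = Pow(Add(-87, Add(-4, Mul(2, -19))), 2) = Pow(Add(-87, Add(-4, -38)), 2) = Pow(Add(-87, -42), 2) = Pow(-129, 2) = 16641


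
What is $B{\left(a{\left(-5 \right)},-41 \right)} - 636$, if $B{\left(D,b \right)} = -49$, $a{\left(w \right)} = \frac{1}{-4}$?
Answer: $-685$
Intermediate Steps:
$a{\left(w \right)} = - \frac{1}{4}$
$B{\left(a{\left(-5 \right)},-41 \right)} - 636 = -49 - 636 = -685$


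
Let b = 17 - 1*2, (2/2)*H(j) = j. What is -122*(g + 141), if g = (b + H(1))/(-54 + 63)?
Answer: -156770/9 ≈ -17419.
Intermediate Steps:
H(j) = j
b = 15 (b = 17 - 2 = 15)
g = 16/9 (g = (15 + 1)/(-54 + 63) = 16/9 ≈ 1.7778)
-122*(g + 141) = -122*(16/9 + 141) = -122*1285/9 = -156770/9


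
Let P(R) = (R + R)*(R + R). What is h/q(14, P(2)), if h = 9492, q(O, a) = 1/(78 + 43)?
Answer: 1148532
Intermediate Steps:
P(R) = 4*R² (P(R) = (2*R)*(2*R) = 4*R²)
q(O, a) = 1/121
h/q(14, P(2)) = 9492/(1/121) = 9492*121 = 1148532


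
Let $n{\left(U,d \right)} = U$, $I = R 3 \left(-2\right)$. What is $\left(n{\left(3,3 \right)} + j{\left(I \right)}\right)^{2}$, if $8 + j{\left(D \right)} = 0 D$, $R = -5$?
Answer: $25$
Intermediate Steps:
$I = 30$ ($I = \left(-5\right) 3 \left(-2\right) = \left(-15\right) \left(-2\right) = 30$)
$j{\left(D \right)} = -8$ ($j{\left(D \right)} = -8 + 0 D = -8 + 0 = -8$)
$\left(n{\left(3,3 \right)} + j{\left(I \right)}\right)^{2} = \left(3 - 8\right)^{2} = \left(-5\right)^{2} = 25$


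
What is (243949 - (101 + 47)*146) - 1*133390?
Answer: 88951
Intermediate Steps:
(243949 - (101 + 47)*146) - 1*133390 = (243949 - 148*146) - 133390 = (243949 - 1*21608) - 133390 = (243949 - 21608) - 133390 = 222341 - 133390 = 88951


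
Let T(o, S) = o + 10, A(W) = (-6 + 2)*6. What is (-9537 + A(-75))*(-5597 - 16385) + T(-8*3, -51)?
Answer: 210169888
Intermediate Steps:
A(W) = -24 (A(W) = -4*6 = -24)
T(o, S) = 10 + o
(-9537 + A(-75))*(-5597 - 16385) + T(-8*3, -51) = (-9537 - 24)*(-5597 - 16385) + (10 - 8*3) = -9561*(-21982) + (10 - 24) = 210169902 - 14 = 210169888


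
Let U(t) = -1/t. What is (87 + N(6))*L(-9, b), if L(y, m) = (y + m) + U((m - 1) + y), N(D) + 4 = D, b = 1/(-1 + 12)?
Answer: -939929/1199 ≈ -783.93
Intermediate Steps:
b = 1/11 ≈ 0.090909
N(D) = -4 + D
L(y, m) = m + y - 1/(-1 + m + y) (L(y, m) = (y + m) - 1/((m - 1) + y) = (m + y) - 1/((-1 + m) + y) = (m + y) - 1/(-1 + m + y) = m + y - 1/(-1 + m + y))
(87 + N(6))*L(-9, b) = (87 + (-4 + 6))*((-1 + (1/11 - 9)*(-1 + 1/11 - 9))/(-1 + 1/11 - 9)) = (87 + 2)*((-1 - 98/11*(-109/11))/(-109/11)) = 89*(-11*(-1 + 10682/121)/109) = 89*(-11/109*10561/121) = 89*(-10561/1199) = -939929/1199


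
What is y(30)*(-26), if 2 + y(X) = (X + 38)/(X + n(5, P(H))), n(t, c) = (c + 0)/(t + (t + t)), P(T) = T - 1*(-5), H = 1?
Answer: -117/19 ≈ -6.1579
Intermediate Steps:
P(T) = 5 + T (P(T) = T + 5 = 5 + T)
n(t, c) = c/(3*t) (n(t, c) = c/(t + 2*t) = c/((3*t)) = c*(1/(3*t)) = c/(3*t))
y(X) = -2 + (38 + X)/(2/5 + X) (y(X) = -2 + (X + 38)/(X + (1/3)*(5 + 1)/5) = -2 + (38 + X)/(X + (1/3)*6*(1/5)) = -2 + (38 + X)/(X + 2/5) = -2 + (38 + X)/(2/5 + X))
y(30)*(-26) = ((186 - 5*30)/(2 + 5*30))*(-26) = ((186 - 150)/(2 + 150))*(-26) = (36/152)*(-26) = ((1/152)*36)*(-26) = (9/38)*(-26) = -117/19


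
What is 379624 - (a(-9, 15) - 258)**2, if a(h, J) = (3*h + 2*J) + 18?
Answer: 323455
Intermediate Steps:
a(h, J) = 18 + 2*J + 3*h (a(h, J) = (2*J + 3*h) + 18 = 18 + 2*J + 3*h)
379624 - (a(-9, 15) - 258)**2 = 379624 - ((18 + 2*15 + 3*(-9)) - 258)**2 = 379624 - ((18 + 30 - 27) - 258)**2 = 379624 - (21 - 258)**2 = 379624 - 1*(-237)**2 = 379624 - 1*56169 = 379624 - 56169 = 323455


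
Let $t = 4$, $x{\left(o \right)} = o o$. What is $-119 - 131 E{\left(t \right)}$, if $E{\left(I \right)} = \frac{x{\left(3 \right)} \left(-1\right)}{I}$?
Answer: $\frac{703}{4} \approx 175.75$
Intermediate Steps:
$x{\left(o \right)} = o^{2}$
$E{\left(I \right)} = - \frac{9}{I}$ ($E{\left(I \right)} = \frac{3^{2} \left(-1\right)}{I} = \frac{9 \left(-1\right)}{I} = - \frac{9}{I}$)
$-119 - 131 E{\left(t \right)} = -119 - 131 \left(- \frac{9}{4}\right) = -119 - 131 \left(\left(-9\right) \frac{1}{4}\right) = -119 - - \frac{1179}{4} = -119 + \frac{1179}{4} = \frac{703}{4}$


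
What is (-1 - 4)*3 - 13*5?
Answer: -80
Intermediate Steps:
(-1 - 4)*3 - 13*5 = -5*3 - 65 = -15 - 65 = -80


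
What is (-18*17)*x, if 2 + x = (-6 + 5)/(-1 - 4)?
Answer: 2754/5 ≈ 550.80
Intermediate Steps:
x = -9/5 (x = -2 + (-6 + 5)/(-1 - 4) = -2 - 1/(-5) = -2 - 1*(-⅕) = -2 + ⅕ = -9/5 ≈ -1.8000)
(-18*17)*x = -18*17*(-9/5) = -306*(-9/5) = 2754/5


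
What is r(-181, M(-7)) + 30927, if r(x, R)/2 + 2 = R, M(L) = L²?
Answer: 31021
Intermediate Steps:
r(x, R) = -4 + 2*R
r(-181, M(-7)) + 30927 = (-4 + 2*(-7)²) + 30927 = (-4 + 2*49) + 30927 = (-4 + 98) + 30927 = 94 + 30927 = 31021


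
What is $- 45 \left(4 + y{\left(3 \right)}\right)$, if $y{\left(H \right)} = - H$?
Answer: $-45$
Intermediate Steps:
$- 45 \left(4 + y{\left(3 \right)}\right) = - 45 \left(4 - 3\right) = \left(-45\right) 1 = -45$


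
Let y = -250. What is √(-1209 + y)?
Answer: I*√1459 ≈ 38.197*I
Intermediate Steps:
√(-1209 + y) = √(-1209 - 250) = √(-1459) = I*√1459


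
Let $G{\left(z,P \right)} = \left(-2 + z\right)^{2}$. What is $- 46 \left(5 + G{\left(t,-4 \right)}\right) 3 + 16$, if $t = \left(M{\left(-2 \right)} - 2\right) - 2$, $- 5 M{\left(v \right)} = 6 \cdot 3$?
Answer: $- \frac{334802}{25} \approx -13392.0$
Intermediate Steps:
$M{\left(v \right)} = - \frac{18}{5}$ ($M{\left(v \right)} = - \frac{6 \cdot 3}{5} = \left(- \frac{1}{5}\right) 18 = - \frac{18}{5}$)
$t = - \frac{38}{5}$ ($t = \left(- \frac{18}{5} - 2\right) - 2 = - \frac{28}{5} - 2 = - \frac{38}{5} \approx -7.6$)
$- 46 \left(5 + G{\left(t,-4 \right)}\right) 3 + 16 = - 46 \left(5 + \left(-2 - \frac{38}{5}\right)^{2}\right) 3 + 16 = - 46 \left(5 + \left(- \frac{48}{5}\right)^{2}\right) 3 + 16 = - 46 \left(5 + \frac{2304}{25}\right) 3 + 16 = - 46 \cdot \frac{2429}{25} \cdot 3 + 16 = \left(-46\right) \frac{7287}{25} + 16 = - \frac{335202}{25} + 16 = - \frac{334802}{25}$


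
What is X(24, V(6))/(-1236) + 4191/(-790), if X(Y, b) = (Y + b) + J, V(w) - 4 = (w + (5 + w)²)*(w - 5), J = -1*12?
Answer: -2646523/488220 ≈ -5.4208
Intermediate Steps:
J = -12
V(w) = 4 + (-5 + w)*(w + (5 + w)²) (V(w) = 4 + (w + (5 + w)²)*(w - 5) = 4 + (w + (5 + w)²)*(-5 + w) = 4 + (-5 + w)*(w + (5 + w)²))
X(Y, b) = -12 + Y + b (X(Y, b) = (Y + b) - 12 = -12 + Y + b)
X(24, V(6))/(-1236) + 4191/(-790) = (-12 + 24 + (-121 + 6³ - 30*6 + 6*6²))/(-1236) + 4191/(-790) = (-12 + 24 + (-121 + 216 - 180 + 6*36))*(-1/1236) + 4191*(-1/790) = (-12 + 24 + (-121 + 216 - 180 + 216))*(-1/1236) - 4191/790 = (-12 + 24 + 131)*(-1/1236) - 4191/790 = 143*(-1/1236) - 4191/790 = -143/1236 - 4191/790 = -2646523/488220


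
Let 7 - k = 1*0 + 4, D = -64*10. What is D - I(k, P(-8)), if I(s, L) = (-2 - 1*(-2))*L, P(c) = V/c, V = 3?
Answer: -640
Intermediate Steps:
P(c) = 3/c
D = -640
k = 3 (k = 7 - (1*0 + 4) = 7 - (0 + 4) = 7 - 1*4 = 7 - 4 = 3)
I(s, L) = 0 (I(s, L) = (-2 + 2)*L = 0*L = 0)
D - I(k, P(-8)) = -640 - 1*0 = -640 + 0 = -640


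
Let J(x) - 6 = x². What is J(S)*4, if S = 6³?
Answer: 186648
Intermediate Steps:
S = 216
J(x) = 6 + x²
J(S)*4 = (6 + 216²)*4 = (6 + 46656)*4 = 46662*4 = 186648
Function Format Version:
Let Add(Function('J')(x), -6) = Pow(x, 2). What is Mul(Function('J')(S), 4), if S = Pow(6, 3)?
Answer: 186648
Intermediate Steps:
S = 216
Function('J')(x) = Add(6, Pow(x, 2))
Mul(Function('J')(S), 4) = Mul(Add(6, Pow(216, 2)), 4) = Mul(Add(6, 46656), 4) = Mul(46662, 4) = 186648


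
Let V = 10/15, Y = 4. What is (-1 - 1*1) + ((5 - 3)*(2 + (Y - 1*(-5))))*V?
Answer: 38/3 ≈ 12.667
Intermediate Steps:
V = ⅔ (V = 10*(1/15) = ⅔ ≈ 0.66667)
(-1 - 1*1) + ((5 - 3)*(2 + (Y - 1*(-5))))*V = (-1 - 1*1) + ((5 - 3)*(2 + (4 - 1*(-5))))*(⅔) = (-1 - 1) + (2*(2 + (4 + 5)))*(⅔) = -2 + (2*(2 + 9))*(⅔) = -2 + (2*11)*(⅔) = -2 + 22*(⅔) = -2 + 44/3 = 38/3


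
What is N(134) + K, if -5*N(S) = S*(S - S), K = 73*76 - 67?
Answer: 5481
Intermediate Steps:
K = 5481 (K = 5548 - 67 = 5481)
N(S) = 0 (N(S) = -S*(S - S)/5 = -S*0/5 = -1/5*0 = 0)
N(134) + K = 0 + 5481 = 5481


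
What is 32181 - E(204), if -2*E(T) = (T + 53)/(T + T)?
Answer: 26259953/816 ≈ 32181.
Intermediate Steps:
E(T) = -(53 + T)/(4*T) (E(T) = -(T + 53)/(2*(T + T)) = -(53 + T)/(2*(2*T)) = -(53 + T)*1/(2*T)/2 = -(53 + T)/(4*T))
32181 - E(204) = 32181 - (-53 - 1*204)/(4*204) = 32181 - (-53 - 204)/(4*204) = 32181 - (-257)/(4*204) = 32181 - 1*(-257/816) = 32181 + 257/816 = 26259953/816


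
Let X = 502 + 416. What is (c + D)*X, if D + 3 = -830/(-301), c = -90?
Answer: -24935634/301 ≈ -82843.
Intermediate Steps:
X = 918
D = -73/301 (D = -3 - 830/(-301) = -3 - 830*(-1/301) = -3 + 830/301 = -73/301 ≈ -0.24252)
(c + D)*X = (-90 - 73/301)*918 = -27163/301*918 = -24935634/301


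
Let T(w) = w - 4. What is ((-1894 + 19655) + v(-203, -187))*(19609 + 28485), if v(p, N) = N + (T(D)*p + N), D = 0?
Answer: 875262706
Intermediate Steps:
T(w) = -4 + w
v(p, N) = -4*p + 2*N (v(p, N) = N + ((-4 + 0)*p + N) = N + (-4*p + N) = N + (N - 4*p) = -4*p + 2*N)
((-1894 + 19655) + v(-203, -187))*(19609 + 28485) = ((-1894 + 19655) + (-4*(-203) + 2*(-187)))*(19609 + 28485) = (17761 + (812 - 374))*48094 = (17761 + 438)*48094 = 18199*48094 = 875262706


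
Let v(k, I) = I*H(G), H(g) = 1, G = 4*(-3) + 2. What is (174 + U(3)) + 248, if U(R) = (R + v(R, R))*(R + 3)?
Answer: 458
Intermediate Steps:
G = -10 (G = -12 + 2 = -10)
v(k, I) = I (v(k, I) = I*1 = I)
U(R) = 2*R*(3 + R) (U(R) = (R + R)*(R + 3) = (2*R)*(3 + R) = 2*R*(3 + R))
(174 + U(3)) + 248 = (174 + 2*3*(3 + 3)) + 248 = (174 + 2*3*6) + 248 = (174 + 36) + 248 = 210 + 248 = 458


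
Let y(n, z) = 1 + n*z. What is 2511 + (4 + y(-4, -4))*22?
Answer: 2973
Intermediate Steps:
2511 + (4 + y(-4, -4))*22 = 2511 + (4 + (1 - 4*(-4)))*22 = 2511 + (4 + (1 + 16))*22 = 2511 + (4 + 17)*22 = 2511 + 21*22 = 2511 + 462 = 2973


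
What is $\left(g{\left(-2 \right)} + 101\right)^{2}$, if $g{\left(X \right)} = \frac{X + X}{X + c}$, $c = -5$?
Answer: $\frac{505521}{49} \approx 10317.0$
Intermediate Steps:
$g{\left(X \right)} = \frac{2 X}{-5 + X}$ ($g{\left(X \right)} = \frac{X + X}{X - 5} = \frac{2 X}{-5 + X}$)
$\left(g{\left(-2 \right)} + 101\right)^{2} = \left(2 \left(-2\right) \frac{1}{-5 - 2} + 101\right)^{2} = \left(2 \left(-2\right) \frac{1}{-7} + 101\right)^{2} = \left(2 \left(-2\right) \left(- \frac{1}{7}\right) + 101\right)^{2} = \left(\frac{4}{7} + 101\right)^{2} = \left(\frac{711}{7}\right)^{2} = \frac{505521}{49}$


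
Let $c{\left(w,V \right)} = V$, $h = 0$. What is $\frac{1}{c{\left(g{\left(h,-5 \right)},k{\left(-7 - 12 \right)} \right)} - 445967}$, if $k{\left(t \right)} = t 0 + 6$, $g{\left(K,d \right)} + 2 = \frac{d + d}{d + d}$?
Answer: $- \frac{1}{445961} \approx -2.2423 \cdot 10^{-6}$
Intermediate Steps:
$g{\left(K,d \right)} = -1$ ($g{\left(K,d \right)} = -2 + \frac{d + d}{d + d} = -2 + \frac{2 d}{2 d} = -2 + 2 d \frac{1}{2 d} = -2 + 1 = -1$)
$k{\left(t \right)} = 6$ ($k{\left(t \right)} = 0 + 6 = 6$)
$\frac{1}{c{\left(g{\left(h,-5 \right)},k{\left(-7 - 12 \right)} \right)} - 445967} = \frac{1}{6 - 445967} = \frac{1}{-445961} = - \frac{1}{445961}$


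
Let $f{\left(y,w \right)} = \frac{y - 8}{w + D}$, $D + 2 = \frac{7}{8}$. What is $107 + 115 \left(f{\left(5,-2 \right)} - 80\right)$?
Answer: $- \frac{44913}{5} \approx -8982.6$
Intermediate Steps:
$D = - \frac{9}{8}$ ($D = -2 + \frac{7}{8} = - \frac{9}{8} \approx -1.125$)
$f{\left(y,w \right)} = \frac{-8 + y}{- \frac{9}{8} + w}$ ($f{\left(y,w \right)} = \frac{y - 8}{w - \frac{9}{8}} = \frac{-8 + y}{- \frac{9}{8} + w}$)
$107 + 115 \left(f{\left(5,-2 \right)} - 80\right) = 107 + 115 \left(\frac{8 \left(-8 + 5\right)}{-9 + 8 \left(-2\right)} - 80\right) = 107 + 115 \left(8 \frac{1}{-9 - 16} \left(-3\right) - 80\right) = 107 + 115 \left(8 \frac{1}{-25} \left(-3\right) - 80\right) = 107 + 115 \left(8 \left(- \frac{1}{25}\right) \left(-3\right) - 80\right) = 107 + 115 \left(\frac{24}{25} - 80\right) = 107 + 115 \left(- \frac{1976}{25}\right) = 107 - \frac{45448}{5} = - \frac{44913}{5}$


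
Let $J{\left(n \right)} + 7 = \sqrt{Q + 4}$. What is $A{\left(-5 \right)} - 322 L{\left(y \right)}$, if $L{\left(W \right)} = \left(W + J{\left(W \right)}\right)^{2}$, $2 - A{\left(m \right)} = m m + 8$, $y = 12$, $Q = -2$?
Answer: $-8725 - 3220 \sqrt{2} \approx -13279.0$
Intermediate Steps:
$A{\left(m \right)} = -6 - m^{2}$ ($A{\left(m \right)} = 2 - \left(m m + 8\right) = 2 - \left(m^{2} + 8\right) = 2 - \left(8 + m^{2}\right) = -6 - m^{2}$)
$J{\left(n \right)} = -7 + \sqrt{2}$ ($J{\left(n \right)} = -7 + \sqrt{-2 + 4} = -7 + \sqrt{2}$)
$L{\left(W \right)} = \left(-7 + W + \sqrt{2}\right)^{2}$ ($L{\left(W \right)} = \left(W - \left(7 - \sqrt{2}\right)\right)^{2} = \left(-7 + W + \sqrt{2}\right)^{2}$)
$A{\left(-5 \right)} - 322 L{\left(y \right)} = \left(-6 - \left(-5\right)^{2}\right) - 322 \left(-7 + 12 + \sqrt{2}\right)^{2} = \left(-6 - 25\right) - 322 \left(5 + \sqrt{2}\right)^{2} = -31 - 322 \left(5 + \sqrt{2}\right)^{2}$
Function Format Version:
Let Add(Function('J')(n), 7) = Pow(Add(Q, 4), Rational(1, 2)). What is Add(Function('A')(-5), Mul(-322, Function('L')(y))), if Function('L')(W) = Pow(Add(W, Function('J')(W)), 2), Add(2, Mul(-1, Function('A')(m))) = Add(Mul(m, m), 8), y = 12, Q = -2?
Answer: Add(-8725, Mul(-3220, Pow(2, Rational(1, 2)))) ≈ -13279.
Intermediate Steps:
Function('A')(m) = Add(-6, Mul(-1, Pow(m, 2))) (Function('A')(m) = Add(2, Mul(-1, Add(Mul(m, m), 8))) = Add(2, Mul(-1, Add(Pow(m, 2), 8))) = Add(2, Mul(-1, Add(8, Pow(m, 2)))) = Add(2, Add(-8, Mul(-1, Pow(m, 2)))) = Add(-6, Mul(-1, Pow(m, 2))))
Function('J')(n) = Add(-7, Pow(2, Rational(1, 2))) (Function('J')(n) = Add(-7, Pow(Add(-2, 4), Rational(1, 2))) = Add(-7, Pow(2, Rational(1, 2))))
Function('L')(W) = Pow(Add(-7, W, Pow(2, Rational(1, 2))), 2) (Function('L')(W) = Pow(Add(W, Add(-7, Pow(2, Rational(1, 2)))), 2) = Pow(Add(-7, W, Pow(2, Rational(1, 2))), 2))
Add(Function('A')(-5), Mul(-322, Function('L')(y))) = Add(Add(-6, Mul(-1, Pow(-5, 2))), Mul(-322, Pow(Add(-7, 12, Pow(2, Rational(1, 2))), 2))) = Add(Add(-6, Mul(-1, 25)), Mul(-322, Pow(Add(5, Pow(2, Rational(1, 2))), 2))) = Add(Add(-6, -25), Mul(-322, Pow(Add(5, Pow(2, Rational(1, 2))), 2))) = Add(-31, Mul(-322, Pow(Add(5, Pow(2, Rational(1, 2))), 2)))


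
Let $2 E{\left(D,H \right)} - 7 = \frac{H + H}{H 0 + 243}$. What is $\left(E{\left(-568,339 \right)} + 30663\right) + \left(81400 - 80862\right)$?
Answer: $\frac{5055355}{162} \approx 31206.0$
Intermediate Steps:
$E{\left(D,H \right)} = \frac{7}{2} + \frac{H}{243}$ ($E{\left(D,H \right)} = \frac{7}{2} + \frac{\left(H + H\right) \frac{1}{H 0 + 243}}{2} = \frac{7}{2} + \frac{2 H \frac{1}{0 + 243}}{2} = \frac{7}{2} + \frac{2 H \frac{1}{243}}{2} = \frac{7}{2} + \frac{\frac{2}{243} H}{2} = \frac{7}{2} + \frac{H}{243}$)
$\left(E{\left(-568,339 \right)} + 30663\right) + \left(81400 - 80862\right) = \left(\left(\frac{7}{2} + \frac{1}{243} \cdot 339\right) + 30663\right) + \left(81400 - 80862\right) = \left(\left(\frac{7}{2} + \frac{113}{81}\right) + 30663\right) + 538 = \left(\frac{793}{162} + 30663\right) + 538 = \frac{4968199}{162} + 538 = \frac{5055355}{162}$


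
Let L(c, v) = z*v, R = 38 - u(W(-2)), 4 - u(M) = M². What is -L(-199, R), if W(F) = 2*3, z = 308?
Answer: -21560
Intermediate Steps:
W(F) = 6
u(M) = 4 - M²
R = 70 (R = 38 - (4 - 1*6²) = 38 - (4 - 1*36) = 38 - (4 - 36) = 38 - 1*(-32) = 38 + 32 = 70)
L(c, v) = 308*v
-L(-199, R) = -308*70 = -1*21560 = -21560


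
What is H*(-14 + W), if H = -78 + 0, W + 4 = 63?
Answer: -3510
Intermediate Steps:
W = 59 (W = -4 + 63 = 59)
H = -78
H*(-14 + W) = -78*(-14 + 59) = -78*45 = -3510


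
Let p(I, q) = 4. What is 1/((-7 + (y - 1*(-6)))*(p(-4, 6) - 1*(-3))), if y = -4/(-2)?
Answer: ⅐ ≈ 0.14286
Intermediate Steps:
y = 2 (y = -4*(-½) = 2)
1/((-7 + (y - 1*(-6)))*(p(-4, 6) - 1*(-3))) = 1/((-7 + (2 - 1*(-6)))*(4 - 1*(-3))) = 1/((-7 + (2 + 6))*(4 + 3)) = 1/((-7 + 8)*7) = 1/(1*7) = 1/7 = ⅐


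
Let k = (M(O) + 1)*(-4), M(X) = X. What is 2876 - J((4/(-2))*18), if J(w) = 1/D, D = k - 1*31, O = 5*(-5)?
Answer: 186939/65 ≈ 2876.0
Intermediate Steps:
O = -25
k = 96 (k = (-25 + 1)*(-4) = -24*(-4) = 96)
D = 65 (D = 96 - 1*31 = 96 - 31 = 65)
J(w) = 1/65
2876 - J((4/(-2))*18) = 2876 - 1*1/65 = 2876 - 1/65 = 186939/65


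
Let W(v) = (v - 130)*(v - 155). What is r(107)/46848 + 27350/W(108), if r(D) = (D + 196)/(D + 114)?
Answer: 47194337017/1784237312 ≈ 26.451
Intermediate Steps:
W(v) = (-155 + v)*(-130 + v) (W(v) = (-130 + v)*(-155 + v) = (-155 + v)*(-130 + v))
r(D) = (196 + D)/(114 + D)
r(107)/46848 + 27350/W(108) = ((196 + 107)/(114 + 107))/46848 + 27350/(20150 + 108**2 - 285*108) = (303/221)*(1/46848) + 27350/(20150 + 11664 - 30780) = ((1/221)*303)*(1/46848) + 27350/1034 = (303/221)*(1/46848) + 27350*(1/1034) = 101/3451136 + 13675/517 = 47194337017/1784237312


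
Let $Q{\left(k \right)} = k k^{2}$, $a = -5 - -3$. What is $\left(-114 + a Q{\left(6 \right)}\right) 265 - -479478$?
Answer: $334788$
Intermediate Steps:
$a = -2$ ($a = -5 + 3 = -2$)
$Q{\left(k \right)} = k^{3}$
$\left(-114 + a Q{\left(6 \right)}\right) 265 - -479478 = \left(-114 - 2 \cdot 6^{3}\right) 265 - -479478 = \left(-114 - 432\right) 265 + 479478 = \left(-546\right) 265 + 479478 = -144690 + 479478 = 334788$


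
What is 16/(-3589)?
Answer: -16/3589 ≈ -0.0044581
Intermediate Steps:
16/(-3589) = 16*(-1/3589) = -16/3589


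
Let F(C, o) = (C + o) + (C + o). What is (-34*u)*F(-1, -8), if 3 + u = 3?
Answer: 0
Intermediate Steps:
u = 0 (u = -3 + 3 = 0)
F(C, o) = 2*C + 2*o
(-34*u)*F(-1, -8) = (-34*0)*(2*(-1) + 2*(-8)) = 0*(-2 - 16) = 0*(-18) = 0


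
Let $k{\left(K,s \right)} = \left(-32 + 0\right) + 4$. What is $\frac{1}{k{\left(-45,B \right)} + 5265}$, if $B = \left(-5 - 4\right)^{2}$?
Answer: $\frac{1}{5237} \approx 0.00019095$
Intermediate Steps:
$B = 81$ ($B = \left(-9\right)^{2} = 81$)
$k{\left(K,s \right)} = -28$ ($k{\left(K,s \right)} = -32 + 4 = -28$)
$\frac{1}{k{\left(-45,B \right)} + 5265} = \frac{1}{-28 + 5265} = \frac{1}{5237}$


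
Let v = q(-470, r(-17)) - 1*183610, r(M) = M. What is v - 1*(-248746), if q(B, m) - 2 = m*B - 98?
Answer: 73030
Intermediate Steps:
q(B, m) = -96 + B*m (q(B, m) = 2 + (m*B - 98) = 2 + (B*m - 98) = 2 + (-98 + B*m) = -96 + B*m)
v = -175716 (v = (-96 - 470*(-17)) - 1*183610 = (-96 + 7990) - 183610 = 7894 - 183610 = -175716)
v - 1*(-248746) = -175716 - 1*(-248746) = -175716 + 248746 = 73030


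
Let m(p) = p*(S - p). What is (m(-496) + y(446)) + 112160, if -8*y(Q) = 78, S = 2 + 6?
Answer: -551335/4 ≈ -1.3783e+5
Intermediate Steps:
S = 8
y(Q) = -39/4 (y(Q) = -⅛*78 = -39/4)
m(p) = p*(8 - p)
(m(-496) + y(446)) + 112160 = (-496*(8 - 1*(-496)) - 39/4) + 112160 = (-496*(8 + 496) - 39/4) + 112160 = (-496*504 - 39/4) + 112160 = (-249984 - 39/4) + 112160 = -999975/4 + 112160 = -551335/4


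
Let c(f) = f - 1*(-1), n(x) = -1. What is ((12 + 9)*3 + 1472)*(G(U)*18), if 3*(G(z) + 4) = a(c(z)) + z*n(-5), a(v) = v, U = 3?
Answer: -101310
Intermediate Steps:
c(f) = 1 + f (c(f) = f + 1 = 1 + f)
G(z) = -11/3 (G(z) = -4 + ((1 + z) + z*(-1))/3 = -4 + ((1 + z) - z)/3 = -4 + (⅓)*1 = -4 + ⅓ = -11/3)
((12 + 9)*3 + 1472)*(G(U)*18) = ((12 + 9)*3 + 1472)*(-11/3*18) = (21*3 + 1472)*(-66) = (63 + 1472)*(-66) = 1535*(-66) = -101310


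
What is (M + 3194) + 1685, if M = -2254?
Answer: 2625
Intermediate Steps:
(M + 3194) + 1685 = (-2254 + 3194) + 1685 = 940 + 1685 = 2625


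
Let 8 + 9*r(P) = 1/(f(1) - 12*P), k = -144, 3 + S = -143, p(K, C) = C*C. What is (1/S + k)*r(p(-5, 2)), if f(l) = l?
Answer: 7926425/61758 ≈ 128.35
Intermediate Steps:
p(K, C) = C**2
S = -146 (S = -3 - 143 = -146)
r(P) = -8/9 + 1/(9*(1 - 12*P))
(1/S + k)*r(p(-5, 2)) = (1/(-146) - 144)*((7 - 96*2**2)/(9*(-1 + 12*2**2))) = (-1/146 - 144)*((7 - 96*4)/(9*(-1 + 12*4))) = -21025*(7 - 384)/(1314*(-1 + 48)) = -21025*(-377)/(1314*47) = -21025/146*(-377/423) = 7926425/61758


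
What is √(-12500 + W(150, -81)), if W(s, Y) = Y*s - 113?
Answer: I*√24763 ≈ 157.36*I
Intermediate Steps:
W(s, Y) = -113 + Y*s
√(-12500 + W(150, -81)) = √(-12500 + (-113 - 81*150)) = √(-12500 + (-113 - 12150)) = √(-12500 - 12263) = √(-24763) = I*√24763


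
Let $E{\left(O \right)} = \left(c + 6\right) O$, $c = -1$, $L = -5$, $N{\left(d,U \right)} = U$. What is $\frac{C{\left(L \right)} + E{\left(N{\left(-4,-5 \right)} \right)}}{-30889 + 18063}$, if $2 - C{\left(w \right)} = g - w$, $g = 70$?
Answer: $\frac{49}{6413} \approx 0.0076407$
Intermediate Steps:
$E{\left(O \right)} = 5 O$ ($E{\left(O \right)} = \left(-1 + 6\right) O = 5 O$)
$C{\left(w \right)} = -68 + w$ ($C{\left(w \right)} = 2 - \left(70 - w\right) = 2 + \left(-70 + w\right) = -68 + w$)
$\frac{C{\left(L \right)} + E{\left(N{\left(-4,-5 \right)} \right)}}{-30889 + 18063} = \frac{\left(-68 - 5\right) + 5 \left(-5\right)}{-30889 + 18063} = \frac{-73 - 25}{-12826} = \left(-98\right) \left(- \frac{1}{12826}\right) = \frac{49}{6413}$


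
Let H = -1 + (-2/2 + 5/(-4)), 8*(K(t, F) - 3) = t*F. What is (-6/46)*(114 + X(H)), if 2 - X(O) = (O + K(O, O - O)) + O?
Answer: -717/46 ≈ -15.587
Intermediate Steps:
K(t, F) = 3 + F*t/8 (K(t, F) = 3 + (t*F)/8 = 3 + (F*t)/8 = 3 + F*t/8)
H = -13/4 (H = -1 + (-2*1/2 + 5*(-1/4)) = -1 + (-1 - 5/4) = -1 - 9/4 = -13/4 ≈ -3.2500)
X(O) = -1 - 2*O (X(O) = 2 - ((O + (3 + (O - O)*O/8)) + O) = 2 - ((O + (3 + (1/8)*0*O)) + O) = 2 - ((O + (3 + 0)) + O) = 2 - ((O + 3) + O) = 2 - ((3 + O) + O) = 2 - (3 + 2*O) = 2 + (-3 - 2*O) = -1 - 2*O)
(-6/46)*(114 + X(H)) = (-6/46)*(114 + (-1 - 2*(-13/4))) = (-6*1/46)*(114 + (-1 + 13/2)) = -3*(114 + 11/2)/23 = -3/23*239/2 = -717/46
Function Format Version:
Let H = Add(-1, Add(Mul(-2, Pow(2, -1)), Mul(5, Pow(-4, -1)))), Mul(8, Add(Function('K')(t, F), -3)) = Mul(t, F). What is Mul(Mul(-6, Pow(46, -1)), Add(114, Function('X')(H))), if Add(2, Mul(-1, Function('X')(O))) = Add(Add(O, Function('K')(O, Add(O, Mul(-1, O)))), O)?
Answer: Rational(-717, 46) ≈ -15.587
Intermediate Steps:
Function('K')(t, F) = Add(3, Mul(Rational(1, 8), F, t)) (Function('K')(t, F) = Add(3, Mul(Rational(1, 8), Mul(t, F))) = Add(3, Mul(Rational(1, 8), Mul(F, t))) = Add(3, Mul(Rational(1, 8), F, t)))
H = Rational(-13, 4) (H = Add(-1, Add(Mul(-2, Rational(1, 2)), Mul(5, Rational(-1, 4)))) = Add(-1, Add(-1, Rational(-5, 4))) = Add(-1, Rational(-9, 4)) = Rational(-13, 4) ≈ -3.2500)
Function('X')(O) = Add(-1, Mul(-2, O)) (Function('X')(O) = Add(2, Mul(-1, Add(Add(O, Add(3, Mul(Rational(1, 8), Add(O, Mul(-1, O)), O))), O))) = Add(2, Mul(-1, Add(Add(O, Add(3, Mul(Rational(1, 8), 0, O))), O))) = Add(2, Mul(-1, Add(Add(O, Add(3, 0)), O))) = Add(2, Mul(-1, Add(Add(O, 3), O))) = Add(2, Mul(-1, Add(Add(3, O), O))) = Add(2, Mul(-1, Add(3, Mul(2, O)))) = Add(2, Add(-3, Mul(-2, O))) = Add(-1, Mul(-2, O)))
Mul(Mul(-6, Pow(46, -1)), Add(114, Function('X')(H))) = Mul(Mul(-6, Pow(46, -1)), Add(114, Add(-1, Mul(-2, Rational(-13, 4))))) = Mul(Mul(-6, Rational(1, 46)), Add(114, Add(-1, Rational(13, 2)))) = Mul(Rational(-3, 23), Add(114, Rational(11, 2))) = Mul(Rational(-3, 23), Rational(239, 2)) = Rational(-717, 46)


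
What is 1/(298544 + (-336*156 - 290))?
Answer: 1/245838 ≈ 4.0677e-6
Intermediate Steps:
1/(298544 + (-336*156 - 290)) = 1/(298544 + (-52416 - 290)) = 1/(298544 - 52706) = 1/245838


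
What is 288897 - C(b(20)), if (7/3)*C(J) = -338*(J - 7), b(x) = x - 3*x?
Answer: 1974621/7 ≈ 2.8209e+5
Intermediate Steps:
b(x) = -2*x
C(J) = 1014 - 1014*J/7 (C(J) = 3*(-338*(J - 7))/7 = 3*(-338*(-7 + J))/7 = 3*(2366 - 338*J)/7 = 1014 - 1014*J/7)
288897 - C(b(20)) = 288897 - (1014 - (-2028)*20/7) = 288897 - (1014 - 1014/7*(-40)) = 288897 - (1014 + 40560/7) = 288897 - 1*47658/7 = 288897 - 47658/7 = 1974621/7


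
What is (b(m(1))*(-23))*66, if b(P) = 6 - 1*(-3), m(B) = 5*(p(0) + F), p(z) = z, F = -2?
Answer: -13662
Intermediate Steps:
m(B) = -10 (m(B) = 5*(0 - 2) = 5*(-2) = -10)
b(P) = 9 (b(P) = 6 + 3 = 9)
(b(m(1))*(-23))*66 = (9*(-23))*66 = -207*66 = -13662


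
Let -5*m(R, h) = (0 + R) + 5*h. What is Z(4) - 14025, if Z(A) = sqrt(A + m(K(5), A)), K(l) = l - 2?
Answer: -14025 + I*sqrt(15)/5 ≈ -14025.0 + 0.7746*I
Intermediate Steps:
K(l) = -2 + l
m(R, h) = -h - R/5 (m(R, h) = -((0 + R) + 5*h)/5 = -(R + 5*h)/5 = -h - R/5)
Z(A) = I*sqrt(15)/5 (Z(A) = sqrt(A + (-A - (-2 + 5)/5)) = sqrt(A + (-A - 1/5*3)) = sqrt(A + (-A - 3/5)) = sqrt(A + (-3/5 - A)) = sqrt(-3/5) = I*sqrt(15)/5)
Z(4) - 14025 = I*sqrt(15)/5 - 14025 = -14025 + I*sqrt(15)/5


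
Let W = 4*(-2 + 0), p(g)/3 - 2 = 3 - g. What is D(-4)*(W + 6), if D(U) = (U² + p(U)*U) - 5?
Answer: 194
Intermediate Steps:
p(g) = 15 - 3*g (p(g) = 6 + 3*(3 - g) = 6 + (9 - 3*g) = 15 - 3*g)
D(U) = -5 + U² + U*(15 - 3*U) (D(U) = (U² + (15 - 3*U)*U) - 5 = (U² + U*(15 - 3*U)) - 5 = -5 + U² + U*(15 - 3*U))
W = -8 (W = 4*(-2) = -8)
D(-4)*(W + 6) = (-5 - 2*(-4)² + 15*(-4))*(-8 + 6) = (-5 - 2*16 - 60)*(-2) = (-5 - 32 - 60)*(-2) = -97*(-2) = 194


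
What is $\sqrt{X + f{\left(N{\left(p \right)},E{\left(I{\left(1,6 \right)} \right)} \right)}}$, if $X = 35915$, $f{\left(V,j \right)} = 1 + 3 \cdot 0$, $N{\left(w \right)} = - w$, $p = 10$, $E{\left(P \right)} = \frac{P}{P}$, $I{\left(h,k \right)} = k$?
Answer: $2 \sqrt{8979} \approx 189.52$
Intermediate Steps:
$E{\left(P \right)} = 1$
$f{\left(V,j \right)} = 1$ ($f{\left(V,j \right)} = 1 + 0 = 1$)
$\sqrt{X + f{\left(N{\left(p \right)},E{\left(I{\left(1,6 \right)} \right)} \right)}} = \sqrt{35915 + 1} = \sqrt{35916} = 2 \sqrt{8979}$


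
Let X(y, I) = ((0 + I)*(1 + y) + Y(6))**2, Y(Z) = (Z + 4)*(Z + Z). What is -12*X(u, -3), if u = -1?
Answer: -172800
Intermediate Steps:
Y(Z) = 2*Z*(4 + Z) (Y(Z) = (4 + Z)*(2*Z) = 2*Z*(4 + Z))
X(y, I) = (120 + I*(1 + y))**2 (X(y, I) = ((0 + I)*(1 + y) + 2*6*(4 + 6))**2 = (I*(1 + y) + 2*6*10)**2 = (I*(1 + y) + 120)**2 = (120 + I*(1 + y))**2)
-12*X(u, -3) = -12*(120 - 3 - 3*(-1))**2 = -12*(120 - 3 + 3)**2 = -12*120**2 = -12*14400 = -172800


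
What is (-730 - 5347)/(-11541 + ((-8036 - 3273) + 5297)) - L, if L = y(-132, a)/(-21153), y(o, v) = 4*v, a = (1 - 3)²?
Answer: 14314181/41255401 ≈ 0.34696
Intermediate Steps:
a = 4 (a = (-2)² = 4)
L = -16/21153 (L = (4*4)/(-21153) = 16*(-1/21153) = -16/21153 ≈ -0.00075639)
(-730 - 5347)/(-11541 + ((-8036 - 3273) + 5297)) - L = (-730 - 5347)/(-11541 + ((-8036 - 3273) + 5297)) - 1*(-16/21153) = -6077/(-11541 + (-11309 + 5297)) + 16/21153 = -6077/(-11541 - 6012) + 16/21153 = -6077/(-17553) + 16/21153 = -6077*(-1/17553) + 16/21153 = 6077/17553 + 16/21153 = 14314181/41255401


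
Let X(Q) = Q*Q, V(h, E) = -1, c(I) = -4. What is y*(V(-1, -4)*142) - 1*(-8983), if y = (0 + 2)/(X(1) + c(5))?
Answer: 27233/3 ≈ 9077.7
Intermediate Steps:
X(Q) = Q²
y = -⅔ (y = (0 + 2)/(1² - 4) = 2/(1 - 4) = 2/(-3) = 2*(-⅓) = -⅔ ≈ -0.66667)
y*(V(-1, -4)*142) - 1*(-8983) = -(-2)*142/3 - 1*(-8983) = -⅔*(-142) + 8983 = 284/3 + 8983 = 27233/3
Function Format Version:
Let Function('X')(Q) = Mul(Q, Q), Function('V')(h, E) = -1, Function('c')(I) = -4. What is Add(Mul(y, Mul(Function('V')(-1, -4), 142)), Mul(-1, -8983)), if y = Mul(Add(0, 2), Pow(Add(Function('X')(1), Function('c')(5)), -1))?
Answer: Rational(27233, 3) ≈ 9077.7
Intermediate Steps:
Function('X')(Q) = Pow(Q, 2)
y = Rational(-2, 3) (y = Mul(Add(0, 2), Pow(Add(Pow(1, 2), -4), -1)) = Mul(2, Pow(Add(1, -4), -1)) = Mul(2, Pow(-3, -1)) = Mul(2, Rational(-1, 3)) = Rational(-2, 3) ≈ -0.66667)
Add(Mul(y, Mul(Function('V')(-1, -4), 142)), Mul(-1, -8983)) = Add(Mul(Rational(-2, 3), Mul(-1, 142)), Mul(-1, -8983)) = Add(Mul(Rational(-2, 3), -142), 8983) = Add(Rational(284, 3), 8983) = Rational(27233, 3)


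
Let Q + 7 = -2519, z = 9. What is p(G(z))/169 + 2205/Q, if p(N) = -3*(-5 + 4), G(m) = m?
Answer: -121689/142298 ≈ -0.85517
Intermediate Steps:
Q = -2526 (Q = -7 - 2519 = -2526)
p(N) = 3 (p(N) = -3*(-1) = 3)
p(G(z))/169 + 2205/Q = 3/169 + 2205/(-2526) = 3*(1/169) + 2205*(-1/2526) = 3/169 - 735/842 = -121689/142298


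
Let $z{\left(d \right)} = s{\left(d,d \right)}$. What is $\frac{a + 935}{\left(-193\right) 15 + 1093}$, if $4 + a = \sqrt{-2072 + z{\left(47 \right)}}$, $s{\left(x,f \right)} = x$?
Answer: $- \frac{931}{1802} - \frac{45 i}{1802} \approx -0.51665 - 0.024972 i$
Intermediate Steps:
$z{\left(d \right)} = d$
$a = -4 + 45 i$ ($a = -4 + \sqrt{-2072 + 47} = -4 + \sqrt{-2025} = -4 + 45 i \approx -4.0 + 45.0 i$)
$\frac{a + 935}{\left(-193\right) 15 + 1093} = \frac{\left(-4 + 45 i\right) + 935}{\left(-193\right) 15 + 1093} = \frac{931 + 45 i}{-2895 + 1093} = \frac{931 + 45 i}{-1802} = \left(931 + 45 i\right) \left(- \frac{1}{1802}\right) = - \frac{931}{1802} - \frac{45 i}{1802}$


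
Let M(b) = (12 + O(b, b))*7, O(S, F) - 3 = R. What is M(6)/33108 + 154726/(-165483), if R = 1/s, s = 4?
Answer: -6806670797/7305081552 ≈ -0.93177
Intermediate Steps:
R = ¼ (R = 1/4 = 1*(¼) = ¼ ≈ 0.25000)
O(S, F) = 13/4 (O(S, F) = 3 + ¼ = 13/4)
M(b) = 427/4 (M(b) = (12 + 13/4)*7 = (61/4)*7 = 427/4)
M(6)/33108 + 154726/(-165483) = (427/4)/33108 + 154726/(-165483) = (427/4)*(1/33108) + 154726*(-1/165483) = 427/132432 - 154726/165483 = -6806670797/7305081552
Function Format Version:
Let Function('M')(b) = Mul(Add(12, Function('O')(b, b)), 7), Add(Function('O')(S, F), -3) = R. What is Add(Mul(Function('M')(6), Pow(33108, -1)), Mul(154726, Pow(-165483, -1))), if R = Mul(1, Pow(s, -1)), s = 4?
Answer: Rational(-6806670797, 7305081552) ≈ -0.93177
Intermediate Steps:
R = Rational(1, 4) (R = Mul(1, Pow(4, -1)) = Mul(1, Rational(1, 4)) = Rational(1, 4) ≈ 0.25000)
Function('O')(S, F) = Rational(13, 4) (Function('O')(S, F) = Add(3, Rational(1, 4)) = Rational(13, 4))
Function('M')(b) = Rational(427, 4) (Function('M')(b) = Mul(Add(12, Rational(13, 4)), 7) = Mul(Rational(61, 4), 7) = Rational(427, 4))
Add(Mul(Function('M')(6), Pow(33108, -1)), Mul(154726, Pow(-165483, -1))) = Add(Mul(Rational(427, 4), Pow(33108, -1)), Mul(154726, Pow(-165483, -1))) = Add(Mul(Rational(427, 4), Rational(1, 33108)), Mul(154726, Rational(-1, 165483))) = Add(Rational(427, 132432), Rational(-154726, 165483)) = Rational(-6806670797, 7305081552)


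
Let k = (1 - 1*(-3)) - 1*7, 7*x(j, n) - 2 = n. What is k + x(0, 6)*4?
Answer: 11/7 ≈ 1.5714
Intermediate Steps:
x(j, n) = 2/7 + n/7
k = -3 (k = (1 + 3) - 7 = 4 - 7 = -3)
k + x(0, 6)*4 = -3 + (2/7 + (1/7)*6)*4 = -3 + (2/7 + 6/7)*4 = -3 + (8/7)*4 = -3 + 32/7 = 11/7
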